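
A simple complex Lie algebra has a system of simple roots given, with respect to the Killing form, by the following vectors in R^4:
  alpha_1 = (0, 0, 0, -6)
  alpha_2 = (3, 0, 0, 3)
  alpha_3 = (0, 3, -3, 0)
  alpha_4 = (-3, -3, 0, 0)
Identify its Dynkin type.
type C_4

Compute the Cartan integers a_ij = 2(alpha_i, alpha_j)/(alpha_j, alpha_j); the resulting 4x4 Cartan matrix is
[[2, -2, 0, 0], [-1, 2, 0, -1], [0, 0, 2, -1], [0, -1, -1, 2]].
The roots have two lengths (squared-length ratio 2:1); the short ones are alpha_{2,3,4}. The associated Dynkin diagram is a chain of 4 nodes with a double edge at one end; the terminal node there is the unique long simple root (C_4), so the type is C_4 (the algebra sp(8)).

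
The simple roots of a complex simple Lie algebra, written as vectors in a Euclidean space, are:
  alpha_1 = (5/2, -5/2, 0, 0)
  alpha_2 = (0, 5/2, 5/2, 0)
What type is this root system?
Compute the Cartan integers a_ij = 2(alpha_i, alpha_j)/(alpha_j, alpha_j); the resulting 2x2 Cartan matrix is
[[2, -1], [-1, 2]].
All simple roots have the same length, so the diagram is simply laced. The associated Dynkin diagram is a chain of 2 nodes with single edges (A_2), so the type is A_2 (the algebra sl(3)).

A2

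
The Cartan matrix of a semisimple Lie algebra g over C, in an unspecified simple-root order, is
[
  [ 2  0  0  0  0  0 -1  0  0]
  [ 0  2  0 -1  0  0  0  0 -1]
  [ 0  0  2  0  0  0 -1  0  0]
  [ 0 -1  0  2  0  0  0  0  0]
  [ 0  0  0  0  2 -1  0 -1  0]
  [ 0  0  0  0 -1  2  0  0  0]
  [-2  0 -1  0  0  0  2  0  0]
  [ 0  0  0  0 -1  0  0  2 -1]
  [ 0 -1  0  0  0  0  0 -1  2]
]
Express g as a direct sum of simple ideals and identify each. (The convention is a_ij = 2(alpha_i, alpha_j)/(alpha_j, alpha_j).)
The diagram associated to this matrix has two connected components: the simple roots {alpha_2, alpha_4, alpha_5, alpha_6, alpha_8, alpha_9} form a chain of 6 nodes with single edges (A_6), and {alpha_1, alpha_3, alpha_7} form a chain of 3 nodes with a double edge at one end; the terminal node there is the unique short simple root (B_3). A semisimple Lie algebra decomposes uniquely as the direct sum of simple ideals, one per connected component of its Dynkin diagram, so g ≅ A_6 ⊕ B_3 (dimension 48 + 21 = 69).

A6 + B3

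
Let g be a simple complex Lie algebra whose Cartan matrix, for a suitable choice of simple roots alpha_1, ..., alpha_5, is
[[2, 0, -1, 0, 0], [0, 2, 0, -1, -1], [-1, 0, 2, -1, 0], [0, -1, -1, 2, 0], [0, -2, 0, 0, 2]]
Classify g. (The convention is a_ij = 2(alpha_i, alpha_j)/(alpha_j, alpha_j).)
C_5

The matrix has rank 5 with 2's on the diagonal. Reading the off-diagonal entries as Dynkin edges (a single edge where a_ij = a_ji = -1; a double or triple edge where a_ij * a_ji = 2 or 3), the diagram is a chain of 5 nodes with a double edge at one end; the terminal node there is the unique long simple root (C_5). One simple-root ordering that puts it in standard form is (alpha_1, alpha_3, alpha_4, alpha_2, alpha_5). So the algebra is type C_5, i.e. sp(10).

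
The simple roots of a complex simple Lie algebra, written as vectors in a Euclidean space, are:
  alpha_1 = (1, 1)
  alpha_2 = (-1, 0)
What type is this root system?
Compute the Cartan integers a_ij = 2(alpha_i, alpha_j)/(alpha_j, alpha_j); the resulting 2x2 Cartan matrix is
[[2, -2], [-1, 2]].
The roots have two lengths (squared-length ratio 2:1); the short ones are alpha_{2}. The associated Dynkin diagram is a chain of 2 nodes with a double edge at one end; the terminal node there is the unique short simple root (B_2), so the type is B_2 (the algebra so(5)).

B_2 (so(5))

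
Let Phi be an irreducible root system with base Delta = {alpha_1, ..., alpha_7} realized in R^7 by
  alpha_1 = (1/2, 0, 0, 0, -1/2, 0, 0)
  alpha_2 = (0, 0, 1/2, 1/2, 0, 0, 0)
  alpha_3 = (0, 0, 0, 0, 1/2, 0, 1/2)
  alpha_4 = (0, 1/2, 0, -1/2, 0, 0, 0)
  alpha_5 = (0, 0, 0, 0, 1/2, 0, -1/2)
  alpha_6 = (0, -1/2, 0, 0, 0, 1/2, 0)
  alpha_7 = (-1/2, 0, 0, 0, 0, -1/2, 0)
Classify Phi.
Compute the Cartan integers a_ij = 2(alpha_i, alpha_j)/(alpha_j, alpha_j); the resulting 7x7 Cartan matrix is
[[2, 0, -1, 0, -1, 0, -1], [0, 2, 0, -1, 0, 0, 0], [-1, 0, 2, 0, 0, 0, 0], [0, -1, 0, 2, 0, -1, 0], [-1, 0, 0, 0, 2, 0, 0], [0, 0, 0, -1, 0, 2, -1], [-1, 0, 0, 0, 0, -1, 2]].
All simple roots have the same length, so the diagram is simply laced. The associated Dynkin diagram is a chain of 5 nodes with a fork of two nodes at one end (D_7), so the type is D_7 (the algebra so(14)).

D_7 (so(14))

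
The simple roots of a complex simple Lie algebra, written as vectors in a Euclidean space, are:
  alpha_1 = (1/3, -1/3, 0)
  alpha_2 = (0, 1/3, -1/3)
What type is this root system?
A_2

Compute the Cartan integers a_ij = 2(alpha_i, alpha_j)/(alpha_j, alpha_j); the resulting 2x2 Cartan matrix is
[[2, -1], [-1, 2]].
All simple roots have the same length, so the diagram is simply laced. The associated Dynkin diagram is a chain of 2 nodes with single edges (A_2), so the type is A_2 (the algebra sl(3)).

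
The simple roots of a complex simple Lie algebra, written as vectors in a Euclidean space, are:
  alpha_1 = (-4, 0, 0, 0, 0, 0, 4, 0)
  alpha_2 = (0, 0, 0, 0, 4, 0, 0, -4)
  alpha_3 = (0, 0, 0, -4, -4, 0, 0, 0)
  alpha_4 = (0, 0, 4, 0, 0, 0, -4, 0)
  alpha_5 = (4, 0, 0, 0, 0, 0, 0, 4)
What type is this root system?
A_5 (sl(6))

Compute the Cartan integers a_ij = 2(alpha_i, alpha_j)/(alpha_j, alpha_j); the resulting 5x5 Cartan matrix is
[[2, 0, 0, -1, -1], [0, 2, -1, 0, -1], [0, -1, 2, 0, 0], [-1, 0, 0, 2, 0], [-1, -1, 0, 0, 2]].
All simple roots have the same length, so the diagram is simply laced. The associated Dynkin diagram is a chain of 5 nodes with single edges (A_5), so the type is A_5 (the algebra sl(6)).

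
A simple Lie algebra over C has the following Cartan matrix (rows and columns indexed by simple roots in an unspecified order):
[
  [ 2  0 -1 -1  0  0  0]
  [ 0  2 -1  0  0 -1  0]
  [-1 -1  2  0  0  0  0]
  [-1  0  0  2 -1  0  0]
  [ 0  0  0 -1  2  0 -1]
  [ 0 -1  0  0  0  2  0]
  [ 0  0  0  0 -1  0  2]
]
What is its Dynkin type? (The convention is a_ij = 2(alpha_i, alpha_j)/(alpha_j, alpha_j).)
The matrix has rank 7 with 2's on the diagonal. Reading the off-diagonal entries as Dynkin edges (a single edge where a_ij = a_ji = -1; a double or triple edge where a_ij * a_ji = 2 or 3), the diagram is a chain of 7 nodes with single edges (A_7). One simple-root ordering that puts it in standard form is (alpha_6, alpha_2, alpha_3, alpha_1, alpha_4, alpha_5, alpha_7). So the algebra is type A_7, i.e. sl(8).

A_7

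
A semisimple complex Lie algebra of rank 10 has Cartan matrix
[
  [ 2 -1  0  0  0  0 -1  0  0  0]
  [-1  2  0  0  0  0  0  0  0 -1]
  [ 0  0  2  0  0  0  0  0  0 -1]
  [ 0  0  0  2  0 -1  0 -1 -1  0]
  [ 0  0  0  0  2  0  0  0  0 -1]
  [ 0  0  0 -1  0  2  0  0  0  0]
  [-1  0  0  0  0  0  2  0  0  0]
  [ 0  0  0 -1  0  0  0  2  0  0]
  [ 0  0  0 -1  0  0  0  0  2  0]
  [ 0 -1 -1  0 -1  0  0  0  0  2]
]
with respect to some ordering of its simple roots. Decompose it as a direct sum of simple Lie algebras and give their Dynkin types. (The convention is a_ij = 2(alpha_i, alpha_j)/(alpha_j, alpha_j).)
The diagram associated to this matrix has two connected components: the simple roots {alpha_4, alpha_6, alpha_8, alpha_9} form a chain of 2 nodes with a fork of two nodes at one end (D_4), and {alpha_1, alpha_2, alpha_3, alpha_5, alpha_7, alpha_10} form a chain of 4 nodes with a fork of two nodes at one end (D_6). A semisimple Lie algebra decomposes uniquely as the direct sum of simple ideals, one per connected component of its Dynkin diagram, so g ≅ D_4 ⊕ D_6 (dimension 28 + 66 = 94).

D4 + D6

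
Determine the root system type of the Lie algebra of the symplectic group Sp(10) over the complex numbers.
C5

This is sp(10), which has dimension 10(10+1)/2 = 55 and rank 10/2 = 5. In the classification of classical Lie algebras, the symplectic algebra sp(2n) has type C_n; here n = 5, so the Dynkin diagram is a chain of 5 nodes with a double edge at one end; the terminal node there is the unique long simple root (C_5). Hence the type is C_5.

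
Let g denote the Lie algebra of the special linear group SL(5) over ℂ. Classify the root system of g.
A_4

This is sl(5), which has dimension 5^2 - 1 = 24 and rank 5 - 1 = 4 (a Cartan subalgebra is the diagonal traceless matrices). In the classification of classical Lie algebras, the special linear algebra sl(n+1) has type A_n; here n = 4, so the Dynkin diagram is a chain of 4 nodes with single edges (A_4). Hence the type is A_4.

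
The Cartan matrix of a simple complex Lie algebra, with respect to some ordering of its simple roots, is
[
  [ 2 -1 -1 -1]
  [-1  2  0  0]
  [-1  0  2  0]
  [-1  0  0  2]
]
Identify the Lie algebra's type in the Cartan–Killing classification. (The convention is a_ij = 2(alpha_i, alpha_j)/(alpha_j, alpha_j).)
D4

The matrix has rank 4 with 2's on the diagonal. Reading the off-diagonal entries as Dynkin edges (a single edge where a_ij = a_ji = -1; a double or triple edge where a_ij * a_ji = 2 or 3), the diagram is a chain of 2 nodes with a fork of two nodes at one end (D_4). One simple-root ordering that puts it in standard form is (alpha_4, alpha_1, alpha_2, alpha_3). So the algebra is type D_4, i.e. so(8).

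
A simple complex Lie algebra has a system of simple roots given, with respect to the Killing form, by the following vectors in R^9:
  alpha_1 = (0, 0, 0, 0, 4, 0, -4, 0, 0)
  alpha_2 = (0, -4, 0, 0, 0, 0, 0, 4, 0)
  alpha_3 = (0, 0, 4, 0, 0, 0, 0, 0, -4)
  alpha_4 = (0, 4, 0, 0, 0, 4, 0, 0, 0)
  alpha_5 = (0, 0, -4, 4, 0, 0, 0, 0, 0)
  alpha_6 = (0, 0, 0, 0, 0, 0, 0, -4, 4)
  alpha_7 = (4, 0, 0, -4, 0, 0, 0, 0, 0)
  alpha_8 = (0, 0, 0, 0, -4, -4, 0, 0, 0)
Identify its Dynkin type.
Compute the Cartan integers a_ij = 2(alpha_i, alpha_j)/(alpha_j, alpha_j); the resulting 8x8 Cartan matrix is
[[2, 0, 0, 0, 0, 0, 0, -1], [0, 2, 0, -1, 0, -1, 0, 0], [0, 0, 2, 0, -1, -1, 0, 0], [0, -1, 0, 2, 0, 0, 0, -1], [0, 0, -1, 0, 2, 0, -1, 0], [0, -1, -1, 0, 0, 2, 0, 0], [0, 0, 0, 0, -1, 0, 2, 0], [-1, 0, 0, -1, 0, 0, 0, 2]].
All simple roots have the same length, so the diagram is simply laced. The associated Dynkin diagram is a chain of 8 nodes with single edges (A_8), so the type is A_8 (the algebra sl(9)).

A_8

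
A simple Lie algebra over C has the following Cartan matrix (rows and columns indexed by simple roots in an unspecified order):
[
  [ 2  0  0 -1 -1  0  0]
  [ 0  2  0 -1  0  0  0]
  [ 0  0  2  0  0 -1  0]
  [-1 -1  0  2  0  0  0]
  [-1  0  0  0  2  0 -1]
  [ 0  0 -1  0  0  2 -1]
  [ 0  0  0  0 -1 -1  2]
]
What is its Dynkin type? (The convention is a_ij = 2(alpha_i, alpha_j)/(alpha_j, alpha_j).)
The matrix has rank 7 with 2's on the diagonal. Reading the off-diagonal entries as Dynkin edges (a single edge where a_ij = a_ji = -1; a double or triple edge where a_ij * a_ji = 2 or 3), the diagram is a chain of 7 nodes with single edges (A_7). One simple-root ordering that puts it in standard form is (alpha_3, alpha_6, alpha_7, alpha_5, alpha_1, alpha_4, alpha_2). So the algebra is type A_7, i.e. sl(8).

A_7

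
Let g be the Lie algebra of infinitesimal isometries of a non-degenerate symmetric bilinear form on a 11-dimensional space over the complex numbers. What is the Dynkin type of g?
B_5

This is so(11) with 11 odd, which has dimension 11(11-1)/2 = 55 and rank (11-1)/2 = 5. In the classification of classical Lie algebras, the orthogonal algebra so(2n+1) in an odd number of variables has type B_n; here n = 5, so the Dynkin diagram is a chain of 5 nodes with a double edge at one end; the terminal node there is the unique short simple root (B_5). Hence the type is B_5.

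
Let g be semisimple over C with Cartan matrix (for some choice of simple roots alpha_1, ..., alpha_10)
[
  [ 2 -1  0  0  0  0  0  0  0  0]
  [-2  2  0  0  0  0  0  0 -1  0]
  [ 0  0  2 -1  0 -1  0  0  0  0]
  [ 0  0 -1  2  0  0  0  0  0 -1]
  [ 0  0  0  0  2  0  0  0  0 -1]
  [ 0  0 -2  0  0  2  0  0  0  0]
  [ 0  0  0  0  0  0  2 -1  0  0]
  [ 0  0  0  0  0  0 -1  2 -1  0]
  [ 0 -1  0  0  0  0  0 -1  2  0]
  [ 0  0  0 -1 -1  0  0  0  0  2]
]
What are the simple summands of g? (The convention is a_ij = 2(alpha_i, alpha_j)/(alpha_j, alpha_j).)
B5 + C5

The diagram associated to this matrix has two connected components: the simple roots {alpha_1, alpha_2, alpha_7, alpha_8, alpha_9} form a chain of 5 nodes with a double edge at one end; the terminal node there is the unique short simple root (B_5), and {alpha_3, alpha_4, alpha_5, alpha_6, alpha_10} form a chain of 5 nodes with a double edge at one end; the terminal node there is the unique long simple root (C_5). A semisimple Lie algebra decomposes uniquely as the direct sum of simple ideals, one per connected component of its Dynkin diagram, so g ≅ B_5 ⊕ C_5 (dimension 55 + 55 = 110).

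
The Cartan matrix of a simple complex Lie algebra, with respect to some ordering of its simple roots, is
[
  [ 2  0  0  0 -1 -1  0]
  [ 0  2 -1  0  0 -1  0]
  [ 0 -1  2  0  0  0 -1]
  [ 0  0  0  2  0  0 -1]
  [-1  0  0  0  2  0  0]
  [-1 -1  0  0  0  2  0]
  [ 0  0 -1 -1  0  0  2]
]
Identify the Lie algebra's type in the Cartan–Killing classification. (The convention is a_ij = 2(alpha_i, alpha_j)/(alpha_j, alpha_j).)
The matrix has rank 7 with 2's on the diagonal. Reading the off-diagonal entries as Dynkin edges (a single edge where a_ij = a_ji = -1; a double or triple edge where a_ij * a_ji = 2 or 3), the diagram is a chain of 7 nodes with single edges (A_7). One simple-root ordering that puts it in standard form is (alpha_5, alpha_1, alpha_6, alpha_2, alpha_3, alpha_7, alpha_4). So the algebra is type A_7, i.e. sl(8).

type A_7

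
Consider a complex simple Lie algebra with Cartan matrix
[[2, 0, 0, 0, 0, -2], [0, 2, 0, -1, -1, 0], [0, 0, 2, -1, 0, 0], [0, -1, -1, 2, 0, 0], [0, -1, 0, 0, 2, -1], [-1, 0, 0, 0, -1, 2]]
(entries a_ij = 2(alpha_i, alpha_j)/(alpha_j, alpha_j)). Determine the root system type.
The matrix has rank 6 with 2's on the diagonal. Reading the off-diagonal entries as Dynkin edges (a single edge where a_ij = a_ji = -1; a double or triple edge where a_ij * a_ji = 2 or 3), the diagram is a chain of 6 nodes with a double edge at one end; the terminal node there is the unique long simple root (C_6). One simple-root ordering that puts it in standard form is (alpha_3, alpha_4, alpha_2, alpha_5, alpha_6, alpha_1). So the algebra is type C_6, i.e. sp(12).

C_6 (sp(12))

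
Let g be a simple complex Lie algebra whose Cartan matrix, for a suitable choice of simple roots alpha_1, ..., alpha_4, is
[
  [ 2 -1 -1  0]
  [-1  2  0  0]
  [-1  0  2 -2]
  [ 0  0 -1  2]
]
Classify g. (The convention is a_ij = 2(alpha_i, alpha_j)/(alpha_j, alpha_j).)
B_4 (so(9))

The matrix has rank 4 with 2's on the diagonal. Reading the off-diagonal entries as Dynkin edges (a single edge where a_ij = a_ji = -1; a double or triple edge where a_ij * a_ji = 2 or 3), the diagram is a chain of 4 nodes with a double edge at one end; the terminal node there is the unique short simple root (B_4). One simple-root ordering that puts it in standard form is (alpha_2, alpha_1, alpha_3, alpha_4). So the algebra is type B_4, i.e. so(9).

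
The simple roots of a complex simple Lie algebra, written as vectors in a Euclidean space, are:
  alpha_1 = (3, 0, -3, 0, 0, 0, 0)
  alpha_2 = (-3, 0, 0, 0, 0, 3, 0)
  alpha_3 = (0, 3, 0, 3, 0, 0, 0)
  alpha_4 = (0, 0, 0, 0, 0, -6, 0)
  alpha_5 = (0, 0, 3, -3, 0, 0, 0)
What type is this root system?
Compute the Cartan integers a_ij = 2(alpha_i, alpha_j)/(alpha_j, alpha_j); the resulting 5x5 Cartan matrix is
[[2, -1, 0, 0, -1], [-1, 2, 0, -1, 0], [0, 0, 2, 0, -1], [0, -2, 0, 2, 0], [-1, 0, -1, 0, 2]].
The roots have two lengths (squared-length ratio 2:1); the short ones are alpha_{1,2,3,5}. The associated Dynkin diagram is a chain of 5 nodes with a double edge at one end; the terminal node there is the unique long simple root (C_5), so the type is C_5 (the algebra sp(10)).

type C_5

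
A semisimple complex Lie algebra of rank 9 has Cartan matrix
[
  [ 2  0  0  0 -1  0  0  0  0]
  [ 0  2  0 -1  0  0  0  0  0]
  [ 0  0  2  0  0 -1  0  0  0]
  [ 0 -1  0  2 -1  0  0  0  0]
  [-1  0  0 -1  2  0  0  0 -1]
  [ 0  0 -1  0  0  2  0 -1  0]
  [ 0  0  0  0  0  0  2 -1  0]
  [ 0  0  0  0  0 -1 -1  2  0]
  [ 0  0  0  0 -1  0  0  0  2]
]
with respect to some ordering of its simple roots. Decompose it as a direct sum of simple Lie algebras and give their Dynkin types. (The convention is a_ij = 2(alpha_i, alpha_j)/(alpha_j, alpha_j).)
A4 ⊕ D5

The diagram associated to this matrix has two connected components: the simple roots {alpha_3, alpha_6, alpha_7, alpha_8} form a chain of 4 nodes with single edges (A_4), and {alpha_1, alpha_2, alpha_4, alpha_5, alpha_9} form a chain of 3 nodes with a fork of two nodes at one end (D_5). A semisimple Lie algebra decomposes uniquely as the direct sum of simple ideals, one per connected component of its Dynkin diagram, so g ≅ A_4 ⊕ D_5 (dimension 24 + 45 = 69).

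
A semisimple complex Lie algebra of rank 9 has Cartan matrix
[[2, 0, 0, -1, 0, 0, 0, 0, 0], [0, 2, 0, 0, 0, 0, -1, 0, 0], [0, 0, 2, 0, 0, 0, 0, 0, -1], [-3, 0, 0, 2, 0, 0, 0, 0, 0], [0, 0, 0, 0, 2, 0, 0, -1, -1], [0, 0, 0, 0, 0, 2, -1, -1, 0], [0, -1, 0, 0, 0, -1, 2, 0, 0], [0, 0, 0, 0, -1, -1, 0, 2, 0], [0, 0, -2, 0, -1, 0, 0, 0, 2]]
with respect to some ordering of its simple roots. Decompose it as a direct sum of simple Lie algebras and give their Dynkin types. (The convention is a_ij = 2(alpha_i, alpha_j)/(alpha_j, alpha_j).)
type B_7 ⊕ type G_2

The diagram associated to this matrix has two connected components: the simple roots {alpha_2, alpha_3, alpha_5, alpha_6, alpha_7, alpha_8, alpha_9} form a chain of 7 nodes with a double edge at one end; the terminal node there is the unique short simple root (B_7), and {alpha_1, alpha_4} form two nodes joined by a triple edge (G_2). A semisimple Lie algebra decomposes uniquely as the direct sum of simple ideals, one per connected component of its Dynkin diagram, so g ≅ B_7 ⊕ G_2 (dimension 105 + 14 = 119).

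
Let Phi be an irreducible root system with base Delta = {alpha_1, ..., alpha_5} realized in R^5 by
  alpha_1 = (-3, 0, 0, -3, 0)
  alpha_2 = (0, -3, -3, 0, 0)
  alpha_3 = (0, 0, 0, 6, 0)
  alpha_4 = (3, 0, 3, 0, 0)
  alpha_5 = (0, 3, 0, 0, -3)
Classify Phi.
C_5 (sp(10))

Compute the Cartan integers a_ij = 2(alpha_i, alpha_j)/(alpha_j, alpha_j); the resulting 5x5 Cartan matrix is
[[2, 0, -1, -1, 0], [0, 2, 0, -1, -1], [-2, 0, 2, 0, 0], [-1, -1, 0, 2, 0], [0, -1, 0, 0, 2]].
The roots have two lengths (squared-length ratio 2:1); the short ones are alpha_{1,2,4,5}. The associated Dynkin diagram is a chain of 5 nodes with a double edge at one end; the terminal node there is the unique long simple root (C_5), so the type is C_5 (the algebra sp(10)).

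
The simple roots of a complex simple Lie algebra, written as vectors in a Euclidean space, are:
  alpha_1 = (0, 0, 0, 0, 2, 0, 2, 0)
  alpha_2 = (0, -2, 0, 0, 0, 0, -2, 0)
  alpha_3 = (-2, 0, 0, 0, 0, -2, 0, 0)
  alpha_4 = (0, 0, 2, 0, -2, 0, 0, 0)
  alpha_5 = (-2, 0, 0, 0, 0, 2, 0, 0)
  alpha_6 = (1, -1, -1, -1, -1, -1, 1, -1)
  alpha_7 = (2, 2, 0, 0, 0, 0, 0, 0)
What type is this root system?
type E_7

Compute the Cartan integers a_ij = 2(alpha_i, alpha_j)/(alpha_j, alpha_j); the resulting 7x7 Cartan matrix is
[[2, -1, 0, -1, 0, 0, 0], [-1, 2, 0, 0, 0, 0, -1], [0, 0, 2, 0, 0, 0, -1], [-1, 0, 0, 2, 0, 0, 0], [0, 0, 0, 0, 2, -1, -1], [0, 0, 0, 0, -1, 2, 0], [0, -1, -1, 0, -1, 0, 2]].
All simple roots have the same length, so the diagram is simply laced. The associated Dynkin diagram is a chain of 6 nodes with one extra node attached to the third node from one end (E_7), so the type is E_7.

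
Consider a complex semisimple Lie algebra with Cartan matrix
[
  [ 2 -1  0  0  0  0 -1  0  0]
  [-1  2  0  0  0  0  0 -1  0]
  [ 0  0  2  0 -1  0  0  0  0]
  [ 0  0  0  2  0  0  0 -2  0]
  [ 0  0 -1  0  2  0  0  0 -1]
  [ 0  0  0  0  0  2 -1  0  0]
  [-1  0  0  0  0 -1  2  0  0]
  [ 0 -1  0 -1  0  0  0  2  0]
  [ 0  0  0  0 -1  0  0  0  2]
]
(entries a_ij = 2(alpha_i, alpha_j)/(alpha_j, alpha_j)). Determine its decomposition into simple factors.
A3 ⊕ C6

The diagram associated to this matrix has two connected components: the simple roots {alpha_3, alpha_5, alpha_9} form a chain of 3 nodes with single edges (A_3), and {alpha_1, alpha_2, alpha_4, alpha_6, alpha_7, alpha_8} form a chain of 6 nodes with a double edge at one end; the terminal node there is the unique long simple root (C_6). A semisimple Lie algebra decomposes uniquely as the direct sum of simple ideals, one per connected component of its Dynkin diagram, so g ≅ A_3 ⊕ C_6 (dimension 15 + 78 = 93).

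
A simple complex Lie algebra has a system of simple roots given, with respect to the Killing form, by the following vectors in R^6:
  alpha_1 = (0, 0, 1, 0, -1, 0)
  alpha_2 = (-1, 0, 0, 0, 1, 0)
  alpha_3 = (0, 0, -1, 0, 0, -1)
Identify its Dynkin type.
A_3 (sl(4))

Compute the Cartan integers a_ij = 2(alpha_i, alpha_j)/(alpha_j, alpha_j); the resulting 3x3 Cartan matrix is
[[2, -1, -1], [-1, 2, 0], [-1, 0, 2]].
All simple roots have the same length, so the diagram is simply laced. The associated Dynkin diagram is a chain of 3 nodes with single edges (A_3), so the type is A_3 (the algebra sl(4)).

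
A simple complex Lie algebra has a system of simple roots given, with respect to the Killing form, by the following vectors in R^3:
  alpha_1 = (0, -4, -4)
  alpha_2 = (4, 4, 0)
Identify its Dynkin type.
A_2 (sl(3))

Compute the Cartan integers a_ij = 2(alpha_i, alpha_j)/(alpha_j, alpha_j); the resulting 2x2 Cartan matrix is
[[2, -1], [-1, 2]].
All simple roots have the same length, so the diagram is simply laced. The associated Dynkin diagram is a chain of 2 nodes with single edges (A_2), so the type is A_2 (the algebra sl(3)).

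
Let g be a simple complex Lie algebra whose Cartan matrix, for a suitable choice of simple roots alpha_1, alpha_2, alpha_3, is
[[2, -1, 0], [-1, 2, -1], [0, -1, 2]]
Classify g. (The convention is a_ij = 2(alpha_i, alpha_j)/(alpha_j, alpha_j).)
The matrix has rank 3 with 2's on the diagonal. Reading the off-diagonal entries as Dynkin edges (a single edge where a_ij = a_ji = -1; a double or triple edge where a_ij * a_ji = 2 or 3), the diagram is a chain of 3 nodes with single edges (A_3). One simple-root ordering that puts it in standard form is (alpha_1, alpha_2, alpha_3). So the algebra is type A_3, i.e. sl(4).

A_3 (sl(4))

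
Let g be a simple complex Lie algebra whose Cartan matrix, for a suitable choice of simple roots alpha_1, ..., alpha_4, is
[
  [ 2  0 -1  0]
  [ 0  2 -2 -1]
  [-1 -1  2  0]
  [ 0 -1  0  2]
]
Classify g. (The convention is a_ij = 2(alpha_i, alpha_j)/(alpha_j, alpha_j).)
The matrix has rank 4 with 2's on the diagonal. Reading the off-diagonal entries as Dynkin edges (a single edge where a_ij = a_ji = -1; a double or triple edge where a_ij * a_ji = 2 or 3), the diagram is a chain of 4 nodes with a double edge between the middle two (F_4). One simple-root ordering that puts it in standard form is (alpha_4, alpha_2, alpha_3, alpha_1). So the algebra is type F_4.

F_4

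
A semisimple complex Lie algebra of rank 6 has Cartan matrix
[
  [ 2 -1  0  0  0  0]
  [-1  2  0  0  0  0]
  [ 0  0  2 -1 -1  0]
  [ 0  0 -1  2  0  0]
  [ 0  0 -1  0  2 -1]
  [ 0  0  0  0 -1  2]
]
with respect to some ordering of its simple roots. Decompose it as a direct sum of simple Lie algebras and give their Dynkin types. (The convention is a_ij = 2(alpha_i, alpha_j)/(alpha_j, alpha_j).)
The diagram associated to this matrix has two connected components: the simple roots {alpha_1, alpha_2} form a chain of 2 nodes with single edges (A_2), and {alpha_3, alpha_4, alpha_5, alpha_6} form a chain of 4 nodes with single edges (A_4). A semisimple Lie algebra decomposes uniquely as the direct sum of simple ideals, one per connected component of its Dynkin diagram, so g ≅ A_2 ⊕ A_4 (dimension 8 + 24 = 32).

A2 + A4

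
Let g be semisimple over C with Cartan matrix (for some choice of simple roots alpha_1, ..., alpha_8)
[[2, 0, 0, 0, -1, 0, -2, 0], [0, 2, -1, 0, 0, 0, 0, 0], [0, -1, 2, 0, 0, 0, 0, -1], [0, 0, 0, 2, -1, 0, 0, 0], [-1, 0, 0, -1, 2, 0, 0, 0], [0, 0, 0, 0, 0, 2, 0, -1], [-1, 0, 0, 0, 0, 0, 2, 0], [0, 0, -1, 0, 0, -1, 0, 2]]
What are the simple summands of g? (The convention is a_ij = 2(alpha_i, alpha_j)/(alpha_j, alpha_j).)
A_4 (sl(5)) ⊕ B_4 (so(9))

The diagram associated to this matrix has two connected components: the simple roots {alpha_2, alpha_3, alpha_6, alpha_8} form a chain of 4 nodes with single edges (A_4), and {alpha_1, alpha_4, alpha_5, alpha_7} form a chain of 4 nodes with a double edge at one end; the terminal node there is the unique short simple root (B_4). A semisimple Lie algebra decomposes uniquely as the direct sum of simple ideals, one per connected component of its Dynkin diagram, so g ≅ A_4 ⊕ B_4 (dimension 24 + 36 = 60).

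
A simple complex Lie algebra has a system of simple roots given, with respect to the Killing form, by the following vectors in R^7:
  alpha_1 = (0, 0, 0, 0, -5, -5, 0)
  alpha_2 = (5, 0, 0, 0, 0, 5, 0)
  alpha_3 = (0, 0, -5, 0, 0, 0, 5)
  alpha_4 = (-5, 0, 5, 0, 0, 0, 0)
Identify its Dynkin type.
Compute the Cartan integers a_ij = 2(alpha_i, alpha_j)/(alpha_j, alpha_j); the resulting 4x4 Cartan matrix is
[[2, -1, 0, 0], [-1, 2, 0, -1], [0, 0, 2, -1], [0, -1, -1, 2]].
All simple roots have the same length, so the diagram is simply laced. The associated Dynkin diagram is a chain of 4 nodes with single edges (A_4), so the type is A_4 (the algebra sl(5)).

type A_4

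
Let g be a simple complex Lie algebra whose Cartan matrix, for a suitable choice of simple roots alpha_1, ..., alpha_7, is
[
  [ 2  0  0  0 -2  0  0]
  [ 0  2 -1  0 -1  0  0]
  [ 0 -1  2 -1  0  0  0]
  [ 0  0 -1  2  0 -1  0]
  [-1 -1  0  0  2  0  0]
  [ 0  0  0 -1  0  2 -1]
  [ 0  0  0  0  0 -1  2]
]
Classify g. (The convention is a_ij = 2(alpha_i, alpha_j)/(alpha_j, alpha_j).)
C_7 (sp(14))

The matrix has rank 7 with 2's on the diagonal. Reading the off-diagonal entries as Dynkin edges (a single edge where a_ij = a_ji = -1; a double or triple edge where a_ij * a_ji = 2 or 3), the diagram is a chain of 7 nodes with a double edge at one end; the terminal node there is the unique long simple root (C_7). One simple-root ordering that puts it in standard form is (alpha_7, alpha_6, alpha_4, alpha_3, alpha_2, alpha_5, alpha_1). So the algebra is type C_7, i.e. sp(14).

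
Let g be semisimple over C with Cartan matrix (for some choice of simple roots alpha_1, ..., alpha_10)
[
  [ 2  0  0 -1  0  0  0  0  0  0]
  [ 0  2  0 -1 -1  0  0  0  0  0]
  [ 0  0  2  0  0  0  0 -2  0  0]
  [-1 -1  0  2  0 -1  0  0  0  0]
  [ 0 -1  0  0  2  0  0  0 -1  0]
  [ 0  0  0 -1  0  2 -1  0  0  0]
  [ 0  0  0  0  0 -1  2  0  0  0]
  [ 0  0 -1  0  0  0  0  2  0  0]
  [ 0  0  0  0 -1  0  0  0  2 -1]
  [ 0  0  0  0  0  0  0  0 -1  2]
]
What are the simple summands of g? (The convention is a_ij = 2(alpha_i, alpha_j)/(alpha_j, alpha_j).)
The diagram associated to this matrix has two connected components: the simple roots {alpha_3, alpha_8} form a chain of 2 nodes with a double edge at one end; the terminal node there is the unique short simple root (B_2), and {alpha_1, alpha_2, alpha_4, alpha_5, alpha_6, alpha_7, alpha_9, alpha_10} form a chain of 7 nodes with one extra node attached to the third node from one end (E_8). A semisimple Lie algebra decomposes uniquely as the direct sum of simple ideals, one per connected component of its Dynkin diagram, so g ≅ B_2 ⊕ E_8 (dimension 10 + 248 = 258).

type B_2 ⊕ type E_8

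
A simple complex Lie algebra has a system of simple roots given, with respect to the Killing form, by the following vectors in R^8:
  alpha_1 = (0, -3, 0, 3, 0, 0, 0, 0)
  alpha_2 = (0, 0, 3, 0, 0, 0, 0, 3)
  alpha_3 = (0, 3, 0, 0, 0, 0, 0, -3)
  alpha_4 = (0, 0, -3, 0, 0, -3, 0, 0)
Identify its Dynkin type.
A_4

Compute the Cartan integers a_ij = 2(alpha_i, alpha_j)/(alpha_j, alpha_j); the resulting 4x4 Cartan matrix is
[[2, 0, -1, 0], [0, 2, -1, -1], [-1, -1, 2, 0], [0, -1, 0, 2]].
All simple roots have the same length, so the diagram is simply laced. The associated Dynkin diagram is a chain of 4 nodes with single edges (A_4), so the type is A_4 (the algebra sl(5)).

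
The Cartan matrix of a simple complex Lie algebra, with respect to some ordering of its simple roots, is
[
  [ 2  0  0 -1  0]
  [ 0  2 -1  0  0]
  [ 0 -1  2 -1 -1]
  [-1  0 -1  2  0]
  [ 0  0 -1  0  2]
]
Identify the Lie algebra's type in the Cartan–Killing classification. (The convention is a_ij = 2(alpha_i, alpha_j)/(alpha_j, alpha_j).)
D_5 (so(10))

The matrix has rank 5 with 2's on the diagonal. Reading the off-diagonal entries as Dynkin edges (a single edge where a_ij = a_ji = -1; a double or triple edge where a_ij * a_ji = 2 or 3), the diagram is a chain of 3 nodes with a fork of two nodes at one end (D_5). One simple-root ordering that puts it in standard form is (alpha_1, alpha_4, alpha_3, alpha_2, alpha_5). So the algebra is type D_5, i.e. so(10).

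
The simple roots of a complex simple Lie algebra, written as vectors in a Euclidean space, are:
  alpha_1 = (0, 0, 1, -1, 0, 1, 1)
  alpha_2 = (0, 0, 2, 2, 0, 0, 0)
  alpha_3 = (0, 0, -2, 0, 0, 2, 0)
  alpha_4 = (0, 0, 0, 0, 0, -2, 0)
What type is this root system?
Compute the Cartan integers a_ij = 2(alpha_i, alpha_j)/(alpha_j, alpha_j); the resulting 4x4 Cartan matrix is
[[2, 0, 0, -1], [0, 2, -1, 0], [0, -1, 2, -2], [-1, 0, -1, 2]].
The roots have two lengths (squared-length ratio 2:1); the short ones are alpha_{1,4}. The associated Dynkin diagram is a chain of 4 nodes with a double edge between the middle two (F_4), so the type is F_4.

type F_4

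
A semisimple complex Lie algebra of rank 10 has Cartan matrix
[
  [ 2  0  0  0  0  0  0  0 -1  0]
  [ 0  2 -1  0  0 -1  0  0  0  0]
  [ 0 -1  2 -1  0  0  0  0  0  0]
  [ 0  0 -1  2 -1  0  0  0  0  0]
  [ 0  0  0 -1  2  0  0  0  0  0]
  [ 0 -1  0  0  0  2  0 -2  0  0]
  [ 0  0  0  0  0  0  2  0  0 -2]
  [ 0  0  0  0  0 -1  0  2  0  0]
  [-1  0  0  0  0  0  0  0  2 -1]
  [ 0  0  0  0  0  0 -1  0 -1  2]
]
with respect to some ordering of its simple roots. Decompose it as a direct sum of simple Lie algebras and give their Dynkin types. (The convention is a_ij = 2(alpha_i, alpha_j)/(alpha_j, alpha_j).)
The diagram associated to this matrix has two connected components: the simple roots {alpha_2, alpha_3, alpha_4, alpha_5, alpha_6, alpha_8} form a chain of 6 nodes with a double edge at one end; the terminal node there is the unique short simple root (B_6), and {alpha_1, alpha_7, alpha_9, alpha_10} form a chain of 4 nodes with a double edge at one end; the terminal node there is the unique long simple root (C_4). A semisimple Lie algebra decomposes uniquely as the direct sum of simple ideals, one per connected component of its Dynkin diagram, so g ≅ B_6 ⊕ C_4 (dimension 78 + 36 = 114).

type B_6 ⊕ type C_4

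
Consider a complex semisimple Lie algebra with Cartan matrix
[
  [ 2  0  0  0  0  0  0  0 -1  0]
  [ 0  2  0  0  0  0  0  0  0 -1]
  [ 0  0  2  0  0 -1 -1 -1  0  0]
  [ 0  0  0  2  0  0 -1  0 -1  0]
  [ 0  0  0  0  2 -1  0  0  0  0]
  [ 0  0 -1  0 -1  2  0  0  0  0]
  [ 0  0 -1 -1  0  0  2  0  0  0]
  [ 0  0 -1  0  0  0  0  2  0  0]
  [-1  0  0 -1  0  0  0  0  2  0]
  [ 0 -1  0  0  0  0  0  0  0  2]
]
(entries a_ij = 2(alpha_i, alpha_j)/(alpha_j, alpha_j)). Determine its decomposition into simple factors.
The diagram associated to this matrix has two connected components: the simple roots {alpha_2, alpha_10} form a chain of 2 nodes with single edges (A_2), and {alpha_1, alpha_3, alpha_4, alpha_5, alpha_6, alpha_7, alpha_8, alpha_9} form a chain of 7 nodes with one extra node attached to the third node from one end (E_8). A semisimple Lie algebra decomposes uniquely as the direct sum of simple ideals, one per connected component of its Dynkin diagram, so g ≅ A_2 ⊕ E_8 (dimension 8 + 248 = 256).

A_2 (sl(3)) ⊕ E_8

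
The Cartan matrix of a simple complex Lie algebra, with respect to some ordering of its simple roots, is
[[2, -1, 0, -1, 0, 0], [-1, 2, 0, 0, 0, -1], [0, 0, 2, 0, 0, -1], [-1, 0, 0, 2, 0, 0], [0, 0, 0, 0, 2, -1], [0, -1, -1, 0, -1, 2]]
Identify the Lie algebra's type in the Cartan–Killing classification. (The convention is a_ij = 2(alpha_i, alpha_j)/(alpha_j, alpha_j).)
D_6 (so(12))

The matrix has rank 6 with 2's on the diagonal. Reading the off-diagonal entries as Dynkin edges (a single edge where a_ij = a_ji = -1; a double or triple edge where a_ij * a_ji = 2 or 3), the diagram is a chain of 4 nodes with a fork of two nodes at one end (D_6). One simple-root ordering that puts it in standard form is (alpha_4, alpha_1, alpha_2, alpha_6, alpha_5, alpha_3). So the algebra is type D_6, i.e. so(12).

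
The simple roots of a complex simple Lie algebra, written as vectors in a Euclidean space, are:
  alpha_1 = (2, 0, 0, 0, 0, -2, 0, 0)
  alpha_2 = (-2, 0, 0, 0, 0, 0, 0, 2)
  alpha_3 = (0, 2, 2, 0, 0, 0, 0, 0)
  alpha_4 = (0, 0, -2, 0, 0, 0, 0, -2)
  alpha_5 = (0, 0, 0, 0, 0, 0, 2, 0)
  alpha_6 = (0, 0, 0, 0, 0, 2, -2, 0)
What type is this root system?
Compute the Cartan integers a_ij = 2(alpha_i, alpha_j)/(alpha_j, alpha_j); the resulting 6x6 Cartan matrix is
[[2, -1, 0, 0, 0, -1], [-1, 2, 0, -1, 0, 0], [0, 0, 2, -1, 0, 0], [0, -1, -1, 2, 0, 0], [0, 0, 0, 0, 2, -1], [-1, 0, 0, 0, -2, 2]].
The roots have two lengths (squared-length ratio 2:1); the short ones are alpha_{5}. The associated Dynkin diagram is a chain of 6 nodes with a double edge at one end; the terminal node there is the unique short simple root (B_6), so the type is B_6 (the algebra so(13)).

type B_6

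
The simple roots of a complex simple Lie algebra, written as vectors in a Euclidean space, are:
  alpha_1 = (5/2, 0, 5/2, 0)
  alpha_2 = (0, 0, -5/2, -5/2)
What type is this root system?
Compute the Cartan integers a_ij = 2(alpha_i, alpha_j)/(alpha_j, alpha_j); the resulting 2x2 Cartan matrix is
[[2, -1], [-1, 2]].
All simple roots have the same length, so the diagram is simply laced. The associated Dynkin diagram is a chain of 2 nodes with single edges (A_2), so the type is A_2 (the algebra sl(3)).

A_2 (sl(3))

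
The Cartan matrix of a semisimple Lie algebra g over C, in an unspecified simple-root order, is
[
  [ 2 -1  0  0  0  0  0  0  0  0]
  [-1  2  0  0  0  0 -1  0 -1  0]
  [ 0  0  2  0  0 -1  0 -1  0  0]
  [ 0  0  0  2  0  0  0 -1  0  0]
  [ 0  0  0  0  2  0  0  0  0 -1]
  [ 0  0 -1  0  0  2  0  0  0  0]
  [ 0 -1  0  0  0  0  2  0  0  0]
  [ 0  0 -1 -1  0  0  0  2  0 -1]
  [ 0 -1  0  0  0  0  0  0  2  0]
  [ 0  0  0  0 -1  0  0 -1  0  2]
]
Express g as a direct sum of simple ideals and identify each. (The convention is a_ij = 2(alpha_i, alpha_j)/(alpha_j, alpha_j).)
D_4 ⊕ E_6

The diagram associated to this matrix has two connected components: the simple roots {alpha_1, alpha_2, alpha_7, alpha_9} form a chain of 2 nodes with a fork of two nodes at one end (D_4), and {alpha_3, alpha_4, alpha_5, alpha_6, alpha_8, alpha_10} form a chain of 5 nodes with one extra node attached to the third node from one end (E_6). A semisimple Lie algebra decomposes uniquely as the direct sum of simple ideals, one per connected component of its Dynkin diagram, so g ≅ D_4 ⊕ E_6 (dimension 28 + 78 = 106).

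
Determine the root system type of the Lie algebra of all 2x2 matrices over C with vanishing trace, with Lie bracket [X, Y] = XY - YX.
This is sl(2), which has dimension 2^2 - 1 = 3 and rank 2 - 1 = 1 (a Cartan subalgebra is the diagonal traceless matrices). In the classification of classical Lie algebras, the special linear algebra sl(n+1) has type A_n; here n = 1, so the Dynkin diagram is a chain of 1 nodes with single edges (A_1). Hence the type is A_1.

type A_1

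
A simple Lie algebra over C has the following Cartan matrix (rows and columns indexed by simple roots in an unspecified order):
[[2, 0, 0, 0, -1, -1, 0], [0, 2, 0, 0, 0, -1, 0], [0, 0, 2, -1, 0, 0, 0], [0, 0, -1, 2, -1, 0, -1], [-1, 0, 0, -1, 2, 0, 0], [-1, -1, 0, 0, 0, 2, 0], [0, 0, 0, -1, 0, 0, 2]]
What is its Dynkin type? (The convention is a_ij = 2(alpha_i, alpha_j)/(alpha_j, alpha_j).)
The matrix has rank 7 with 2's on the diagonal. Reading the off-diagonal entries as Dynkin edges (a single edge where a_ij = a_ji = -1; a double or triple edge where a_ij * a_ji = 2 or 3), the diagram is a chain of 5 nodes with a fork of two nodes at one end (D_7). One simple-root ordering that puts it in standard form is (alpha_2, alpha_6, alpha_1, alpha_5, alpha_4, alpha_7, alpha_3). So the algebra is type D_7, i.e. so(14).

D7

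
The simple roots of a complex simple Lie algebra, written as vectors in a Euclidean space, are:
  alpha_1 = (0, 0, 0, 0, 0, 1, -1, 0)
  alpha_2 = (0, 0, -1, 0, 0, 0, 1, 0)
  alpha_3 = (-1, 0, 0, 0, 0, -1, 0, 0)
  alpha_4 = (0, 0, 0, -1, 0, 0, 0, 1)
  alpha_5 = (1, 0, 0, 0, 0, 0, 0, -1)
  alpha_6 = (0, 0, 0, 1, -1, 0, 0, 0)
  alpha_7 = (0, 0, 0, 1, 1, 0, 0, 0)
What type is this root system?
Compute the Cartan integers a_ij = 2(alpha_i, alpha_j)/(alpha_j, alpha_j); the resulting 7x7 Cartan matrix is
[[2, -1, -1, 0, 0, 0, 0], [-1, 2, 0, 0, 0, 0, 0], [-1, 0, 2, 0, -1, 0, 0], [0, 0, 0, 2, -1, -1, -1], [0, 0, -1, -1, 2, 0, 0], [0, 0, 0, -1, 0, 2, 0], [0, 0, 0, -1, 0, 0, 2]].
All simple roots have the same length, so the diagram is simply laced. The associated Dynkin diagram is a chain of 5 nodes with a fork of two nodes at one end (D_7), so the type is D_7 (the algebra so(14)).

D7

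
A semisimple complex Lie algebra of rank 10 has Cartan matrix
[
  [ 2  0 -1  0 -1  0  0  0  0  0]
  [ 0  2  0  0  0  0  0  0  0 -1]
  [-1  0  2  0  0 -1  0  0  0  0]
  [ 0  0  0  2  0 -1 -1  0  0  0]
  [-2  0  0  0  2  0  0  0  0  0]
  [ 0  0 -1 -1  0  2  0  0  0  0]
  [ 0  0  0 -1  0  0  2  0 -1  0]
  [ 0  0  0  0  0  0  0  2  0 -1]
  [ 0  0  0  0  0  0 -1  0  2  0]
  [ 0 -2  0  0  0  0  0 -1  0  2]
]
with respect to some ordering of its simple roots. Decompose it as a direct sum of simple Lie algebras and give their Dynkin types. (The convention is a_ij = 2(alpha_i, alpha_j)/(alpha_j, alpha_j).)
The diagram associated to this matrix has two connected components: the simple roots {alpha_2, alpha_8, alpha_10} form a chain of 3 nodes with a double edge at one end; the terminal node there is the unique short simple root (B_3), and {alpha_1, alpha_3, alpha_4, alpha_5, alpha_6, alpha_7, alpha_9} form a chain of 7 nodes with a double edge at one end; the terminal node there is the unique long simple root (C_7). A semisimple Lie algebra decomposes uniquely as the direct sum of simple ideals, one per connected component of its Dynkin diagram, so g ≅ B_3 ⊕ C_7 (dimension 21 + 105 = 126).

type B_3 + type C_7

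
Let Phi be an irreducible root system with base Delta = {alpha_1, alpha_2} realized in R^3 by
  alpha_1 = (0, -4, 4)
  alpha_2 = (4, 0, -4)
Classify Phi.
A_2 (sl(3))

Compute the Cartan integers a_ij = 2(alpha_i, alpha_j)/(alpha_j, alpha_j); the resulting 2x2 Cartan matrix is
[[2, -1], [-1, 2]].
All simple roots have the same length, so the diagram is simply laced. The associated Dynkin diagram is a chain of 2 nodes with single edges (A_2), so the type is A_2 (the algebra sl(3)).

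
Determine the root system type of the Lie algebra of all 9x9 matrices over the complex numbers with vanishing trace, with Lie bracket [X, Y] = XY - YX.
A_8

This is sl(9), which has dimension 9^2 - 1 = 80 and rank 9 - 1 = 8 (a Cartan subalgebra is the diagonal traceless matrices). In the classification of classical Lie algebras, the special linear algebra sl(n+1) has type A_n; here n = 8, so the Dynkin diagram is a chain of 8 nodes with single edges (A_8). Hence the type is A_8.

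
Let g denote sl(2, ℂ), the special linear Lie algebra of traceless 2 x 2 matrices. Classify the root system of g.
This is sl(2), which has dimension 2^2 - 1 = 3 and rank 2 - 1 = 1 (a Cartan subalgebra is the diagonal traceless matrices). In the classification of classical Lie algebras, the special linear algebra sl(n+1) has type A_n; here n = 1, so the Dynkin diagram is a chain of 1 nodes with single edges (A_1). Hence the type is A_1.

A_1 (sl(2))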